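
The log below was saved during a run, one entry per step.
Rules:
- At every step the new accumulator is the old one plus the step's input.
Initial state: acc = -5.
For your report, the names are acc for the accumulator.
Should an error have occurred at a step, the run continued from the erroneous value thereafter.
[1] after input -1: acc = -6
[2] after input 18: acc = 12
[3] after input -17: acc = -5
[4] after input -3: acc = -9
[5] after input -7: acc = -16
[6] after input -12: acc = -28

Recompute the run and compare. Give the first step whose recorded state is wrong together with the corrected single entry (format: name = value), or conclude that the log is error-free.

Step 1: acc = -5 + -1 = -6 — no discrepancy.
Step 2: acc = -6 + 18 = 12 — in agreement.
Step 3: acc = 12 + -17 = -5 — matches.
Step 4: acc = -5 + -3 = -8 — this is not what the log shows.
Conclusion: step 4 carries the first error; the entry should be acc = -8.

step 4, acc = -8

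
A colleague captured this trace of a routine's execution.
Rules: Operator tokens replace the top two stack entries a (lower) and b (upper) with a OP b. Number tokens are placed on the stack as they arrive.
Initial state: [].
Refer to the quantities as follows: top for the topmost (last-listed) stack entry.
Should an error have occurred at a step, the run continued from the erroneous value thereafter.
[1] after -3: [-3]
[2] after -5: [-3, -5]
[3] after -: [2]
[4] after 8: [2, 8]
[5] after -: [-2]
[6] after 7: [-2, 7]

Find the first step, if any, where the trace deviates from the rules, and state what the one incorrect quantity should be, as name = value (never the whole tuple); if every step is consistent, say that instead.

step 1: push -3: top = -3 -> agrees with the trace
step 2: push -5: top = -5 -> matches
step 3: -3 - -5 = 2 -> consistent with the trace
step 4: push 8: top = 8 -> no discrepancy
step 5: 2 - 8 = -6 -> the trace disagrees here
The audit stops at step 5: the recorded entry is wrong and should be top = -6.

step 5, top = -6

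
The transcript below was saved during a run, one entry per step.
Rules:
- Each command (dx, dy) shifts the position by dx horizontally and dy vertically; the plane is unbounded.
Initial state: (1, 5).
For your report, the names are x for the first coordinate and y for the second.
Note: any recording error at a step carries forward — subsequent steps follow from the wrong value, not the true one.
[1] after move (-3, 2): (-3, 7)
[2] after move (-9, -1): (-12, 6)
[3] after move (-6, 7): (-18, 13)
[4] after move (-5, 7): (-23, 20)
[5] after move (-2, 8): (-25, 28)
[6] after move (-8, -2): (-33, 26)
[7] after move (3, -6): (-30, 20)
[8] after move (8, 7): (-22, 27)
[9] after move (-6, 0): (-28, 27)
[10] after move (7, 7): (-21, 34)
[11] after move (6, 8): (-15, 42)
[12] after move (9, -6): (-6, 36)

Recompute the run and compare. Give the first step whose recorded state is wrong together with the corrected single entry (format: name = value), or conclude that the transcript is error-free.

1. x = 1 + (-3) = -2, y = 5 + (2) = 7 (the recorded entry deviates here)
Conclusion: step 1 carries the first error; the entry should be x = -2.

step 1, x = -2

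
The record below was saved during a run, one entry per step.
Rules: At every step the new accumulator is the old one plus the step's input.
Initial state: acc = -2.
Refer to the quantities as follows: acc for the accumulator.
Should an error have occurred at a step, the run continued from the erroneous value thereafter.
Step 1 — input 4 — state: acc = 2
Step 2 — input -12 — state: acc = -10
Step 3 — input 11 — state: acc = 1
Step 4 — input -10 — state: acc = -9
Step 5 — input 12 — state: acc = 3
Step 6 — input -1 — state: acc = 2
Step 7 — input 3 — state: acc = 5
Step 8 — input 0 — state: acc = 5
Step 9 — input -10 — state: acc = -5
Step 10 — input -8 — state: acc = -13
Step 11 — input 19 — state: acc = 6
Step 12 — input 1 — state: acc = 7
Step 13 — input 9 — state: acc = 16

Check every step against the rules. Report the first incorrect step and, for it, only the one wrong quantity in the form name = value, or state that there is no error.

Recomputing the run from the initial state:
step 1: acc = 2
step 2: acc = -10
step 3: acc = 1
step 4: acc = -9
step 5: acc = 3
step 6: acc = 2
step 7: acc = 5
step 8: acc = 5
step 9: acc = -5
step 10: acc = -13
step 11: acc = 6
step 12: acc = 7
step 13: acc = 16
This matches the record at every step.

no error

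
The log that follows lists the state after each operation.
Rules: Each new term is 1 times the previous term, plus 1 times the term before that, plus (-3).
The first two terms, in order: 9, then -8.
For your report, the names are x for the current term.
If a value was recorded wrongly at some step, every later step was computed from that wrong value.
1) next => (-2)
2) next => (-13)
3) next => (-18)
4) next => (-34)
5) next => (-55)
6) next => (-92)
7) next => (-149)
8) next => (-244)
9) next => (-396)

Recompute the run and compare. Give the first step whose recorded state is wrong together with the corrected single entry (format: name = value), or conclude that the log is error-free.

Recomputing the run from the initial state:
step 1: x = -2
step 2: x = -13
step 3: x = -18
step 4: x = -34
step 5: x = -55
step 6: x = -92
step 7: x = -150
step 8: x = -245
step 9: x = -398
The first disagreement with the log is at step 7, where the value should be x = -150.

step 7, x = -150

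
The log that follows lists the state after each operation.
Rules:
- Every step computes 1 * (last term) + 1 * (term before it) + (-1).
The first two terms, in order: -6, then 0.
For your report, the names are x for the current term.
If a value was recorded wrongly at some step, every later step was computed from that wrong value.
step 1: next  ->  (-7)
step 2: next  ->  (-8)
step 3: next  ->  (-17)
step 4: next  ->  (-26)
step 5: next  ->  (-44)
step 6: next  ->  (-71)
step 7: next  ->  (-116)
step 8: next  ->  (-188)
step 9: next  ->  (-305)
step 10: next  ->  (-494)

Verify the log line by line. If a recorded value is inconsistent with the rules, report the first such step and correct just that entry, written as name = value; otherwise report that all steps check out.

Recomputing the run from the initial state:
step 1: x = -7
step 2: x = -8
step 3: x = -16
step 4: x = -25
step 5: x = -42
step 6: x = -68
step 7: x = -111
step 8: x = -180
step 9: x = -292
step 10: x = -473
The first disagreement with the log is at step 3, where the value should be x = -16.

step 3, x = -16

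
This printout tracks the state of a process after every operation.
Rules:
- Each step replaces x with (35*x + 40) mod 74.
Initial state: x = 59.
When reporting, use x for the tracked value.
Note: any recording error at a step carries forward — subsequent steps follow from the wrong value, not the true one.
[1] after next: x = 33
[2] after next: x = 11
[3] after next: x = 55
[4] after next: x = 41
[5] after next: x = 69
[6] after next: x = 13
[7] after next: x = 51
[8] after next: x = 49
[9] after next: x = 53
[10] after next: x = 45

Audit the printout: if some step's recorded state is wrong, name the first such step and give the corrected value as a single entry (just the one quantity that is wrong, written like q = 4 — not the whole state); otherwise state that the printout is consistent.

no error

Step 1: x = (35*59 + 40) mod 74 = 33 — consistent with the printout.
Step 2: x = (35*33 + 40) mod 74 = 11 — same as recorded.
Step 3: x = (35*11 + 40) mod 74 = 55 — exactly as logged.
Step 4: x = (35*55 + 40) mod 74 = 41 — verified.
Step 5: x = (35*41 + 40) mod 74 = 69 — confirmed correct.
Step 6: x = (35*69 + 40) mod 74 = 13 — matches.
Step 7: x = (35*13 + 40) mod 74 = 51 — in agreement.
Step 8: x = (35*51 + 40) mod 74 = 49 — consistent with the printout.
Step 9: x = (35*49 + 40) mod 74 = 53 — no discrepancy.
Step 10: x = (35*53 + 40) mod 74 = 45 — checks out.
No step deviates from the rules.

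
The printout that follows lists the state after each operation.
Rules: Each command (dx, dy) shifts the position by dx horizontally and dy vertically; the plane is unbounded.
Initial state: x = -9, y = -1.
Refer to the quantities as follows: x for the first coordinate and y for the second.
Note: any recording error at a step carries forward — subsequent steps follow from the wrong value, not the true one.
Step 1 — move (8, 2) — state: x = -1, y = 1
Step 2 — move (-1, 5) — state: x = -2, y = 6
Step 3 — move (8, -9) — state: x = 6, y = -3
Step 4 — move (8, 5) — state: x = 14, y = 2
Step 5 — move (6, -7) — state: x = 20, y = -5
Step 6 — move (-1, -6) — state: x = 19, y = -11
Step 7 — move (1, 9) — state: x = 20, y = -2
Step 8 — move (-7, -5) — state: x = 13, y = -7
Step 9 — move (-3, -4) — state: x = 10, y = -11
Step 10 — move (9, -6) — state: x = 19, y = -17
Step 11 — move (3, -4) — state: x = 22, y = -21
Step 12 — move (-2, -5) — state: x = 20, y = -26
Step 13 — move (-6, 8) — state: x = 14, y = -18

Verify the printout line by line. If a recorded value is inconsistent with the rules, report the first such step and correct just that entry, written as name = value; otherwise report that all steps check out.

no error

1. x = -9 + (8) = -1, y = -1 + (2) = 1 (confirmed correct)
2. x = -1 + (-1) = -2, y = 1 + (5) = 6 (matches)
3. x = -2 + (8) = 6, y = 6 + (-9) = -3 (confirmed correct)
4. x = 6 + (8) = 14, y = -3 + (5) = 2 (in agreement)
5. x = 14 + (6) = 20, y = 2 + (-7) = -5 (verified)
6. x = 20 + (-1) = 19, y = -5 + (-6) = -11 (checks out)
7. x = 19 + (1) = 20, y = -11 + (9) = -2 (no discrepancy)
8. x = 20 + (-7) = 13, y = -2 + (-5) = -7 (matches)
9. x = 13 + (-3) = 10, y = -7 + (-4) = -11 (confirmed correct)
10. x = 10 + (9) = 19, y = -11 + (-6) = -17 (consistent with the printout)
11. x = 19 + (3) = 22, y = -17 + (-4) = -21 (matches)
12. x = 22 + (-2) = 20, y = -21 + (-5) = -26 (no discrepancy)
13. x = 20 + (-6) = 14, y = -26 + (8) = -18 (in agreement)
All steps check out; nothing to correct.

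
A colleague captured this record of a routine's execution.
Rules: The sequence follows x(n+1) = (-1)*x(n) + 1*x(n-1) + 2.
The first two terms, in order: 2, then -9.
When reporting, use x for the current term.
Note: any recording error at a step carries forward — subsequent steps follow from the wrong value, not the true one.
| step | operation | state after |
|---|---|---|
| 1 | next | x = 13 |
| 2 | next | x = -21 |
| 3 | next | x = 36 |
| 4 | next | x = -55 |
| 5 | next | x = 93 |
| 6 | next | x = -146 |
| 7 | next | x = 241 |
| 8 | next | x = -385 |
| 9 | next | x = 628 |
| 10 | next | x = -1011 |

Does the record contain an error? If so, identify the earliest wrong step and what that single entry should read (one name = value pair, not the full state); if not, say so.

step 2, x = -20

step 1: x = -1*(-9) + (1)*(2) + (2) = 13 -> agrees with the record
step 2: x = -1*(13) + (1)*(-9) + (2) = -20 -> the recorded entry deviates here
That makes step 2 the first incorrect line — x = -20 is what it should show.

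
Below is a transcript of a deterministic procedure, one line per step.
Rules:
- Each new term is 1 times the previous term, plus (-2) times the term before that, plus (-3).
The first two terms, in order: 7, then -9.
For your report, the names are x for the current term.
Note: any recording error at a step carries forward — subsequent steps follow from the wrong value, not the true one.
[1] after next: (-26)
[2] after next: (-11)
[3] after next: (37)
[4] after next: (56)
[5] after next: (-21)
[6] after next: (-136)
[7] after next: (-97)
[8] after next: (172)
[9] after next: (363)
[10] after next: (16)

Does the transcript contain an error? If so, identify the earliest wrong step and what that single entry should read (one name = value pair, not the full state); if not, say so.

step 1: x = 1*(-9) + (-2)*(7) + (-3) = -26 -> same as recorded
step 2: x = 1*(-26) + (-2)*(-9) + (-3) = -11 -> confirmed correct
step 3: x = 1*(-11) + (-2)*(-26) + (-3) = 38 -> not what was recorded
Conclusion: step 3 carries the first error; the entry should be x = 38.

step 3, x = 38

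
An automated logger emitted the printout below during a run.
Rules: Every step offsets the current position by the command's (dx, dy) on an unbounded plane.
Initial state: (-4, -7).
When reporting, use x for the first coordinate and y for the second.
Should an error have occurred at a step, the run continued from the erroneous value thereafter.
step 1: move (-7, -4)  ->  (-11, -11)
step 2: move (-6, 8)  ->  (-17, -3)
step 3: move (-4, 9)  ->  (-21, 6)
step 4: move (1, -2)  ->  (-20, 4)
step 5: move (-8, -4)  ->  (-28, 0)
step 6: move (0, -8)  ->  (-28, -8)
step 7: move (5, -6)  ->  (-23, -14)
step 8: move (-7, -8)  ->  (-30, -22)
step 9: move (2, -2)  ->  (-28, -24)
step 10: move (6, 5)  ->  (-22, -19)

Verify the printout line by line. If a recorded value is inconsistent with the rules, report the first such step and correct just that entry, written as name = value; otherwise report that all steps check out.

no error

Recomputing the run from the initial state:
step 1: x = -11, y = -11
step 2: x = -17, y = -3
step 3: x = -21, y = 6
step 4: x = -20, y = 4
step 5: x = -28, y = 0
step 6: x = -28, y = -8
step 7: x = -23, y = -14
step 8: x = -30, y = -22
step 9: x = -28, y = -24
step 10: x = -22, y = -19
This matches the printout at every step.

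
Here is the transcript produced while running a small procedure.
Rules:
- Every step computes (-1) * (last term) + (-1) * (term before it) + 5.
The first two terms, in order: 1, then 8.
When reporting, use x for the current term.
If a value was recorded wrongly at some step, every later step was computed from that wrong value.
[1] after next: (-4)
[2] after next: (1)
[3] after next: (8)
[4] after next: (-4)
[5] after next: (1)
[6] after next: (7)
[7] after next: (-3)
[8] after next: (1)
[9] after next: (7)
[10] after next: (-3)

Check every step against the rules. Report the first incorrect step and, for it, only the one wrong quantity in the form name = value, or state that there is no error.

Recomputing the run from the initial state:
step 1: x = -4
step 2: x = 1
step 3: x = 8
step 4: x = -4
step 5: x = 1
step 6: x = 8
step 7: x = -4
step 8: x = 1
step 9: x = 8
step 10: x = -4
The first disagreement with the transcript is at step 6, where the value should be x = 8.

step 6, x = 8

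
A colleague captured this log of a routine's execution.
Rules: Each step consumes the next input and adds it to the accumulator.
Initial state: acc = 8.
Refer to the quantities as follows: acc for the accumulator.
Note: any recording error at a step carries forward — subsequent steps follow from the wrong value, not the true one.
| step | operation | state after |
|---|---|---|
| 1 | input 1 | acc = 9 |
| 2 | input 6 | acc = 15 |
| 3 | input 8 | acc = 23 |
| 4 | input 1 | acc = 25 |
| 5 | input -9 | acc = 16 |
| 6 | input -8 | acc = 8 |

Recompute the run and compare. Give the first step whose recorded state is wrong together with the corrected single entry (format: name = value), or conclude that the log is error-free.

Recomputing the run from the initial state:
step 1: acc = 9
step 2: acc = 15
step 3: acc = 23
step 4: acc = 24
step 5: acc = 15
step 6: acc = 7
The first disagreement with the log is at step 4, where the value should be acc = 24.

step 4, acc = 24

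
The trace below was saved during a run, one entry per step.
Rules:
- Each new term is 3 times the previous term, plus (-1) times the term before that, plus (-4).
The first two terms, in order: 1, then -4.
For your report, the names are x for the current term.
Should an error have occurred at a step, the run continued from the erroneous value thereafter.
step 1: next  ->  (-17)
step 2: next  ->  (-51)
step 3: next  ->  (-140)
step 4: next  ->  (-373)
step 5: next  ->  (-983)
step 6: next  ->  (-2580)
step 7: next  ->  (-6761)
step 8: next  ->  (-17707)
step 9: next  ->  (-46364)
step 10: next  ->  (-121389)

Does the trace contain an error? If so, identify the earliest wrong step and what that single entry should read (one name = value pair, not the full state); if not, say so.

no error

1. x = 3*(-4) + (-1)*(1) + (-4) = -17 (verified)
2. x = 3*(-17) + (-1)*(-4) + (-4) = -51 (exactly as logged)
3. x = 3*(-51) + (-1)*(-17) + (-4) = -140 (no discrepancy)
4. x = 3*(-140) + (-1)*(-51) + (-4) = -373 (agrees with the trace)
5. x = 3*(-373) + (-1)*(-140) + (-4) = -983 (exactly as logged)
6. x = 3*(-983) + (-1)*(-373) + (-4) = -2580 (in agreement)
7. x = 3*(-2580) + (-1)*(-983) + (-4) = -6761 (in agreement)
8. x = 3*(-6761) + (-1)*(-2580) + (-4) = -17707 (exactly as logged)
9. x = 3*(-17707) + (-1)*(-6761) + (-4) = -46364 (exactly as logged)
10. x = 3*(-46364) + (-1)*(-17707) + (-4) = -121389 (in agreement)
Every step is consistent.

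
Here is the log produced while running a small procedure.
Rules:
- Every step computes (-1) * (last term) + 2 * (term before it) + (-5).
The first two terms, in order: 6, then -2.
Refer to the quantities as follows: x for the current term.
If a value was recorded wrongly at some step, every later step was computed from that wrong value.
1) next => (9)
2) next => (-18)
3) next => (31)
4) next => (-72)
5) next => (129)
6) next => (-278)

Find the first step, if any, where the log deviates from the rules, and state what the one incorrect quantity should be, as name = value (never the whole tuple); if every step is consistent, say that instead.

no error

Recomputing the run from the initial state:
step 1: x = 9
step 2: x = -18
step 3: x = 31
step 4: x = -72
step 5: x = 129
step 6: x = -278
This matches the log at every step.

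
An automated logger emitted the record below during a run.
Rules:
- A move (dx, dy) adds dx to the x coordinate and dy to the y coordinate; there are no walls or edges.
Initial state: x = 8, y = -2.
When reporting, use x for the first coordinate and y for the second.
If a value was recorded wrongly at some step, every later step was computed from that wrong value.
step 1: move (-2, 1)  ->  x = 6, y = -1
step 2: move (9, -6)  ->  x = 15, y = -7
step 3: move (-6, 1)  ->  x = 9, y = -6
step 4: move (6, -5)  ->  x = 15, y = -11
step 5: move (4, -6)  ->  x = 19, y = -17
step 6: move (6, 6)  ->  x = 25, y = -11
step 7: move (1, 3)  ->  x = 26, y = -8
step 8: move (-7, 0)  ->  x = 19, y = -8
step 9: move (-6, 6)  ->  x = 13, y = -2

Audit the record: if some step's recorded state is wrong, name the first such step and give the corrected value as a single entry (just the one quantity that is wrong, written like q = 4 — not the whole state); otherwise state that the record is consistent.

Recomputing the run from the initial state:
step 1: x = 6, y = -1
step 2: x = 15, y = -7
step 3: x = 9, y = -6
step 4: x = 15, y = -11
step 5: x = 19, y = -17
step 6: x = 25, y = -11
step 7: x = 26, y = -8
step 8: x = 19, y = -8
step 9: x = 13, y = -2
This matches the record at every step.

no error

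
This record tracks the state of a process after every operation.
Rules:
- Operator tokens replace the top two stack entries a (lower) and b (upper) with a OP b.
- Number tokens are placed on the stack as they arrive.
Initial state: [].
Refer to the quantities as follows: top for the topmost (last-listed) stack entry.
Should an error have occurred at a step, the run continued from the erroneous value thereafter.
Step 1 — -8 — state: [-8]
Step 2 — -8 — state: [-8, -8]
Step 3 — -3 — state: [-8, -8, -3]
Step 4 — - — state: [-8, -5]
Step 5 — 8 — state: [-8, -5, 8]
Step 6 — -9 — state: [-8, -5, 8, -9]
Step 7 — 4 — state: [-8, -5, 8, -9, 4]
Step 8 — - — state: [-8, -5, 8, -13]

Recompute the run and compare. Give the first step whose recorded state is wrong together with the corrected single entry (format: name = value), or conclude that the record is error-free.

no error

Recomputing the run from the initial state:
step 1: [-8]
step 2: [-8, -8]
step 3: [-8, -8, -3]
step 4: [-8, -5]
step 5: [-8, -5, 8]
step 6: [-8, -5, 8, -9]
step 7: [-8, -5, 8, -9, 4]
step 8: [-8, -5, 8, -13]
This matches the record at every step.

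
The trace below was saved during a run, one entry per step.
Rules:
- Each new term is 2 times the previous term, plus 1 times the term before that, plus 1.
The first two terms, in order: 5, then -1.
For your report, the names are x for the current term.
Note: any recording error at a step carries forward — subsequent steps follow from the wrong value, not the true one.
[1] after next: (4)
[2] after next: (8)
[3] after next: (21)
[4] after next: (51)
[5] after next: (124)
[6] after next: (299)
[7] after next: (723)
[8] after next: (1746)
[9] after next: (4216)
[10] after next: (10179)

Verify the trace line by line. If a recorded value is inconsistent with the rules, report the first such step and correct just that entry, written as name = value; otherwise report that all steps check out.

step 6, x = 300

Recomputing the run from the initial state:
step 1: x = 4
step 2: x = 8
step 3: x = 21
step 4: x = 51
step 5: x = 124
step 6: x = 300
step 7: x = 725
step 8: x = 1751
step 9: x = 4228
step 10: x = 10208
The first disagreement with the trace is at step 6, where the value should be x = 300.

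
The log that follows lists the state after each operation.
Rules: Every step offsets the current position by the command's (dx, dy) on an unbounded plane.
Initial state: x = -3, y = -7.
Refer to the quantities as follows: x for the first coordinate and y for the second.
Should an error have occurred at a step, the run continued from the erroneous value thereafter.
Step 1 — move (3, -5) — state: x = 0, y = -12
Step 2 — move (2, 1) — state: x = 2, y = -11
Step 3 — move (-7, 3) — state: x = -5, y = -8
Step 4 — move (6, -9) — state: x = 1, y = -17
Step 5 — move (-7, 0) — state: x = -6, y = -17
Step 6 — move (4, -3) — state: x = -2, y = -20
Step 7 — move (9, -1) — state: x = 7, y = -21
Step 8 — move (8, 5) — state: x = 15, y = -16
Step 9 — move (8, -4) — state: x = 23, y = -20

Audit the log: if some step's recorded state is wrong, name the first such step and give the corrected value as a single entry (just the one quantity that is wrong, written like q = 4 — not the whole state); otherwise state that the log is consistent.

1. x = -3 + (3) = 0, y = -7 + (-5) = -12 (consistent with the log)
2. x = 0 + (2) = 2, y = -12 + (1) = -11 (matches)
3. x = 2 + (-7) = -5, y = -11 + (3) = -8 (consistent with the log)
4. x = -5 + (6) = 1, y = -8 + (-9) = -17 (confirmed correct)
5. x = 1 + (-7) = -6, y = -17 + (0) = -17 (in agreement)
6. x = -6 + (4) = -2, y = -17 + (-3) = -20 (agrees with the log)
7. x = -2 + (9) = 7, y = -20 + (-1) = -21 (in agreement)
8. x = 7 + (8) = 15, y = -21 + (5) = -16 (same as recorded)
9. x = 15 + (8) = 23, y = -16 + (-4) = -20 (checks out)
Nothing is out of place; the run is error-free.

no error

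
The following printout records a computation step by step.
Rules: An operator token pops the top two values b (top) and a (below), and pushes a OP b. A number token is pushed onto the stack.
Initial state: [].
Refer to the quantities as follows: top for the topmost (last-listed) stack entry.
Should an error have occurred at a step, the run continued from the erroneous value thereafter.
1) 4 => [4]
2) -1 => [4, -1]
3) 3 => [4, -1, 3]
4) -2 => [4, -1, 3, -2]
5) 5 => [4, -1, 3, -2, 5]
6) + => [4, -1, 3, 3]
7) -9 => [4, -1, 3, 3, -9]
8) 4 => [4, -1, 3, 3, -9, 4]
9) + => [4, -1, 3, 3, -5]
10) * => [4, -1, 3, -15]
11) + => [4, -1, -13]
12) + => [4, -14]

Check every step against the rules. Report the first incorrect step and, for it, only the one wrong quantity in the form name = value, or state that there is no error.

step 11, top = -12

Step 1: push 4: top = 4 — agrees with the printout.
Step 2: push -1: top = -1 — matches.
Step 3: push 3: top = 3 — in agreement.
Step 4: push -2: top = -2 — matches.
Step 5: push 5: top = 5 — confirmed correct.
Step 6: -2 + 5 = 3 — agrees with the printout.
Step 7: push -9: top = -9 — agrees with the printout.
Step 8: push 4: top = 4 — verified.
Step 9: -9 + 4 = -5 — checks out.
Step 10: 3 * -5 = -15 — verified.
Step 11: 3 + -15 = -12 — this is not what the printout shows.
That makes step 11 the first incorrect line — top = -12 is what it should show.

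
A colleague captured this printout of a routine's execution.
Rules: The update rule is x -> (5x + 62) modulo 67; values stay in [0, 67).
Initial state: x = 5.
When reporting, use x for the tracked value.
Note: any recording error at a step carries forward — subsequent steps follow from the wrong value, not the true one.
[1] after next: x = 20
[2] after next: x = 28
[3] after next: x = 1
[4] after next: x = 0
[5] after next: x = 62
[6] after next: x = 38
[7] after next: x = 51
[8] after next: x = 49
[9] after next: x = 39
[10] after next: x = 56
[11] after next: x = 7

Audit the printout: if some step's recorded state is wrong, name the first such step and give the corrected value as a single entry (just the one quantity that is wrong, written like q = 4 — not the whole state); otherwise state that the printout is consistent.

step 6, x = 37

Step 1: x = (5*5 + 62) mod 67 = 20 — no discrepancy.
Step 2: x = (5*20 + 62) mod 67 = 28 — matches.
Step 3: x = (5*28 + 62) mod 67 = 1 — agrees with the printout.
Step 4: x = (5*1 + 62) mod 67 = 0 — checks out.
Step 5: x = (5*0 + 62) mod 67 = 62 — agrees with the printout.
Step 6: x = (5*62 + 62) mod 67 = 37 — the recorded entry deviates here.
Step 6 is the first one off; corrected, x = 37.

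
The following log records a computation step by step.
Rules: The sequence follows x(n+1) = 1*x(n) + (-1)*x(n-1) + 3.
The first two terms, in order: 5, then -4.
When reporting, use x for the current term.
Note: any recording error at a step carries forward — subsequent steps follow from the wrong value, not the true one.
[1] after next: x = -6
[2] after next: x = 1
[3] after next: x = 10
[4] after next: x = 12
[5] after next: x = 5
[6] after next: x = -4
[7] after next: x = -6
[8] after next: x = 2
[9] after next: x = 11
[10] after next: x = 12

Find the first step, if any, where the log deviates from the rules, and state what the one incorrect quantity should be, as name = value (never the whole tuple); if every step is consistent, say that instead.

step 8, x = 1

Recomputing the run from the initial state:
step 1: x = -6
step 2: x = 1
step 3: x = 10
step 4: x = 12
step 5: x = 5
step 6: x = -4
step 7: x = -6
step 8: x = 1
step 9: x = 10
step 10: x = 12
The first disagreement with the log is at step 8, where the value should be x = 1.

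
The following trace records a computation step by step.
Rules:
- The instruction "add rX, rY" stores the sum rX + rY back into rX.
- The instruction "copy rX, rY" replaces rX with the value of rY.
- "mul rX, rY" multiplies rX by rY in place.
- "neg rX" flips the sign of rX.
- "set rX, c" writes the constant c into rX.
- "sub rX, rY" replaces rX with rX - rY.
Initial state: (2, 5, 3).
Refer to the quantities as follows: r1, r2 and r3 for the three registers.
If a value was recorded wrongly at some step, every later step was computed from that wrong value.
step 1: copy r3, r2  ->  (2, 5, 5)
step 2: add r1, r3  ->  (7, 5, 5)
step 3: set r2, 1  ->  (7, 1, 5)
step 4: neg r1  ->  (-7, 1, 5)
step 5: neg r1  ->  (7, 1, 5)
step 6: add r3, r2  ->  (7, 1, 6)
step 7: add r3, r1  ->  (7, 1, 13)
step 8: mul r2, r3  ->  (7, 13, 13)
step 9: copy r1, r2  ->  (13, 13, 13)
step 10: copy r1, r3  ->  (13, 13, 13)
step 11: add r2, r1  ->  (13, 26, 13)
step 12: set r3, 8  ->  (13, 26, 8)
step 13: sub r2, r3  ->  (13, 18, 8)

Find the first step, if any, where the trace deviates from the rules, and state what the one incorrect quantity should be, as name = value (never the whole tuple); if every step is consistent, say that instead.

no error

Recomputing the run from the initial state:
step 1: r1 = 2, r2 = 5, r3 = 5
step 2: r1 = 7, r2 = 5, r3 = 5
step 3: r1 = 7, r2 = 1, r3 = 5
step 4: r1 = -7, r2 = 1, r3 = 5
step 5: r1 = 7, r2 = 1, r3 = 5
step 6: r1 = 7, r2 = 1, r3 = 6
step 7: r1 = 7, r2 = 1, r3 = 13
step 8: r1 = 7, r2 = 13, r3 = 13
step 9: r1 = 13, r2 = 13, r3 = 13
step 10: r1 = 13, r2 = 13, r3 = 13
step 11: r1 = 13, r2 = 26, r3 = 13
step 12: r1 = 13, r2 = 26, r3 = 8
step 13: r1 = 13, r2 = 18, r3 = 8
This matches the trace at every step.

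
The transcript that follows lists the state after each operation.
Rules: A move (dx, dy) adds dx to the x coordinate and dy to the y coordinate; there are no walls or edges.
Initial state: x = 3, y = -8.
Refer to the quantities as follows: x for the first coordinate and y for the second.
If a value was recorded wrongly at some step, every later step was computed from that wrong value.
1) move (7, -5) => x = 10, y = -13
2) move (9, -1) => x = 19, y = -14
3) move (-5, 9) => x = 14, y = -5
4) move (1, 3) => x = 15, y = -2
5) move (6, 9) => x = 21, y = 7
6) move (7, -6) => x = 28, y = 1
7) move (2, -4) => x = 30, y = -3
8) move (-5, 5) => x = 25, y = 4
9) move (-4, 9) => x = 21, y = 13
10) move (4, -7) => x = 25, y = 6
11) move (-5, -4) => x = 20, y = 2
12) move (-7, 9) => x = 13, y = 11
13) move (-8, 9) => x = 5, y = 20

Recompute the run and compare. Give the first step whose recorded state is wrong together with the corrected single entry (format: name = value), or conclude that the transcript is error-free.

step 8, y = 2

Recomputing the run from the initial state:
step 1: x = 10, y = -13
step 2: x = 19, y = -14
step 3: x = 14, y = -5
step 4: x = 15, y = -2
step 5: x = 21, y = 7
step 6: x = 28, y = 1
step 7: x = 30, y = -3
step 8: x = 25, y = 2
step 9: x = 21, y = 11
step 10: x = 25, y = 4
step 11: x = 20, y = 0
step 12: x = 13, y = 9
step 13: x = 5, y = 18
The first disagreement with the transcript is at step 8, where the value should be y = 2.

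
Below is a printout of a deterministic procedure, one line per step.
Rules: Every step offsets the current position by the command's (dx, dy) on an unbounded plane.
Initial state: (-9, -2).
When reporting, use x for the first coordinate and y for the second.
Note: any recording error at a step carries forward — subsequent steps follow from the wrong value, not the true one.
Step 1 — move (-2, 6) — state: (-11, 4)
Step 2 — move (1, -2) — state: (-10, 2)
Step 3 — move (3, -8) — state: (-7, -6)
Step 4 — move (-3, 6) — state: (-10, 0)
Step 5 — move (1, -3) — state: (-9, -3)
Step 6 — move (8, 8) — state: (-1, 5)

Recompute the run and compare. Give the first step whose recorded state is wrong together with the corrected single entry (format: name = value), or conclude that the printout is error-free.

1. x = -9 + (-2) = -11, y = -2 + (6) = 4 (matches)
2. x = -11 + (1) = -10, y = 4 + (-2) = 2 (no discrepancy)
3. x = -10 + (3) = -7, y = 2 + (-8) = -6 (agrees with the printout)
4. x = -7 + (-3) = -10, y = -6 + (6) = 0 (matches)
5. x = -10 + (1) = -9, y = 0 + (-3) = -3 (checks out)
6. x = -9 + (8) = -1, y = -3 + (8) = 5 (exactly as logged)
Nothing is out of place; the run is error-free.

no error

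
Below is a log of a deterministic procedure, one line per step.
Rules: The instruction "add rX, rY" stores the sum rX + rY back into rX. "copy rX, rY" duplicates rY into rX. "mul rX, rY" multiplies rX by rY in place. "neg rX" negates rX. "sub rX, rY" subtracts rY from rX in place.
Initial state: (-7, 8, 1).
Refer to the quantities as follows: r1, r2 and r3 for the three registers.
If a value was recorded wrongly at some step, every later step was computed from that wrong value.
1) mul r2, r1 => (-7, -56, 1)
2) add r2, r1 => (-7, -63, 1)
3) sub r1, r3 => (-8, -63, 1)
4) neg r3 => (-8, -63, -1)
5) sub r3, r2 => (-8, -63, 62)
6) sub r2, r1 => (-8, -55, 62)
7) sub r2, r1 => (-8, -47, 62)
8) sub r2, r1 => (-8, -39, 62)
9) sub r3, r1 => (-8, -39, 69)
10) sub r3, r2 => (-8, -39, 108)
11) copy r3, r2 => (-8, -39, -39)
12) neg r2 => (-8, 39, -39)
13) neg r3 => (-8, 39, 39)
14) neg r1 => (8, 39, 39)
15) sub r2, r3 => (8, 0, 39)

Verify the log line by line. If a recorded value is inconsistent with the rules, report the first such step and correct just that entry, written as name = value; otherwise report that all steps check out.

Recomputing the run from the initial state:
step 1: r1 = -7, r2 = -56, r3 = 1
step 2: r1 = -7, r2 = -63, r3 = 1
step 3: r1 = -8, r2 = -63, r3 = 1
step 4: r1 = -8, r2 = -63, r3 = -1
step 5: r1 = -8, r2 = -63, r3 = 62
step 6: r1 = -8, r2 = -55, r3 = 62
step 7: r1 = -8, r2 = -47, r3 = 62
step 8: r1 = -8, r2 = -39, r3 = 62
step 9: r1 = -8, r2 = -39, r3 = 70
step 10: r1 = -8, r2 = -39, r3 = 109
step 11: r1 = -8, r2 = -39, r3 = -39
step 12: r1 = -8, r2 = 39, r3 = -39
step 13: r1 = -8, r2 = 39, r3 = 39
step 14: r1 = 8, r2 = 39, r3 = 39
step 15: r1 = 8, r2 = 0, r3 = 39
The first disagreement with the log is at step 9, where the value should be r3 = 70.

step 9, r3 = 70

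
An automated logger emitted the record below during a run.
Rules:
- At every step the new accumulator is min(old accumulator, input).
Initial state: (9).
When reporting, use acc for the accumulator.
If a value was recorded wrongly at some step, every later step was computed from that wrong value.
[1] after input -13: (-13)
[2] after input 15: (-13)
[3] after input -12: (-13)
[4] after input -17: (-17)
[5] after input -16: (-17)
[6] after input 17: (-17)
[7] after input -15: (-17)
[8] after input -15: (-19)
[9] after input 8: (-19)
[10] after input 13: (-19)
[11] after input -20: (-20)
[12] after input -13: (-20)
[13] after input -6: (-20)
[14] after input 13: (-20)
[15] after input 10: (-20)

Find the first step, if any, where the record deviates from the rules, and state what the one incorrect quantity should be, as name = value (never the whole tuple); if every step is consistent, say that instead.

step 8, acc = -17

Recomputing the run from the initial state:
step 1: acc = -13
step 2: acc = -13
step 3: acc = -13
step 4: acc = -17
step 5: acc = -17
step 6: acc = -17
step 7: acc = -17
step 8: acc = -17
step 9: acc = -17
step 10: acc = -17
step 11: acc = -20
step 12: acc = -20
step 13: acc = -20
step 14: acc = -20
step 15: acc = -20
The first disagreement with the record is at step 8, where the value should be acc = -17.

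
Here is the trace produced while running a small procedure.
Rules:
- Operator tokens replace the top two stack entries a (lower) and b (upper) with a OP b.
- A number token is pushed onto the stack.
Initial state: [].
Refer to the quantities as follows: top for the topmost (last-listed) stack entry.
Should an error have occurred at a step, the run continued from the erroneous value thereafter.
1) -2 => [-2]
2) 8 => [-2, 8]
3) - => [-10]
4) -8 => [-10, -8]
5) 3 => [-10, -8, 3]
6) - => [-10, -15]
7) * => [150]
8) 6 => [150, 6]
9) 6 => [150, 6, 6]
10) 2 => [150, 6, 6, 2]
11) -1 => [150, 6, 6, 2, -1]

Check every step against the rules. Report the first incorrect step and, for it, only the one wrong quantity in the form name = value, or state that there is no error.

step 6, top = -11

Step 1: push -2: top = -2 — consistent with the trace.
Step 2: push 8: top = 8 — in agreement.
Step 3: -2 - 8 = -10 — in agreement.
Step 4: push -8: top = -8 — checks out.
Step 5: push 3: top = 3 — matches.
Step 6: -8 - 3 = -11 — the recorded entry deviates here.
So the first discrepancy is step 6, where the right value is top = -11.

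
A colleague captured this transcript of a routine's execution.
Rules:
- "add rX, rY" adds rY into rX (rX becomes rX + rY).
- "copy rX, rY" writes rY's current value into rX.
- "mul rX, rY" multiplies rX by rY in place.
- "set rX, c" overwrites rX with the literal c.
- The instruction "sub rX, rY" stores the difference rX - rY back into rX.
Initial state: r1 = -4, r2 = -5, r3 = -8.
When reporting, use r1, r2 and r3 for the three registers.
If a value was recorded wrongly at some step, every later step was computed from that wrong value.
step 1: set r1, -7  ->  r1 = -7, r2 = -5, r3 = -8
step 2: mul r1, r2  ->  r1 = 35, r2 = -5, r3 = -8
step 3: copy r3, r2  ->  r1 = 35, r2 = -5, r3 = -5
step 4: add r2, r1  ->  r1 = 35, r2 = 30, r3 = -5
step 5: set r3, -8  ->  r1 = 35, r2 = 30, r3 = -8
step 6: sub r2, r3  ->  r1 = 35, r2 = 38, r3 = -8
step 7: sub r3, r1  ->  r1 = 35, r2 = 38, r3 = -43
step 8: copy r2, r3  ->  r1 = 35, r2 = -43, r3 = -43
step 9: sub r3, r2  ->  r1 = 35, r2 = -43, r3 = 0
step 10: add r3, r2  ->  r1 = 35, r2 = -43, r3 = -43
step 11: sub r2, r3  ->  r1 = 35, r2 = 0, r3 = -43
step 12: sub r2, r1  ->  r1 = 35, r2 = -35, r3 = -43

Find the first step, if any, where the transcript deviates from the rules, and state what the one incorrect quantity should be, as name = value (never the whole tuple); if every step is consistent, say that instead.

no error

Recomputing the run from the initial state:
step 1: r1 = -7, r2 = -5, r3 = -8
step 2: r1 = 35, r2 = -5, r3 = -8
step 3: r1 = 35, r2 = -5, r3 = -5
step 4: r1 = 35, r2 = 30, r3 = -5
step 5: r1 = 35, r2 = 30, r3 = -8
step 6: r1 = 35, r2 = 38, r3 = -8
step 7: r1 = 35, r2 = 38, r3 = -43
step 8: r1 = 35, r2 = -43, r3 = -43
step 9: r1 = 35, r2 = -43, r3 = 0
step 10: r1 = 35, r2 = -43, r3 = -43
step 11: r1 = 35, r2 = 0, r3 = -43
step 12: r1 = 35, r2 = -35, r3 = -43
This matches the transcript at every step.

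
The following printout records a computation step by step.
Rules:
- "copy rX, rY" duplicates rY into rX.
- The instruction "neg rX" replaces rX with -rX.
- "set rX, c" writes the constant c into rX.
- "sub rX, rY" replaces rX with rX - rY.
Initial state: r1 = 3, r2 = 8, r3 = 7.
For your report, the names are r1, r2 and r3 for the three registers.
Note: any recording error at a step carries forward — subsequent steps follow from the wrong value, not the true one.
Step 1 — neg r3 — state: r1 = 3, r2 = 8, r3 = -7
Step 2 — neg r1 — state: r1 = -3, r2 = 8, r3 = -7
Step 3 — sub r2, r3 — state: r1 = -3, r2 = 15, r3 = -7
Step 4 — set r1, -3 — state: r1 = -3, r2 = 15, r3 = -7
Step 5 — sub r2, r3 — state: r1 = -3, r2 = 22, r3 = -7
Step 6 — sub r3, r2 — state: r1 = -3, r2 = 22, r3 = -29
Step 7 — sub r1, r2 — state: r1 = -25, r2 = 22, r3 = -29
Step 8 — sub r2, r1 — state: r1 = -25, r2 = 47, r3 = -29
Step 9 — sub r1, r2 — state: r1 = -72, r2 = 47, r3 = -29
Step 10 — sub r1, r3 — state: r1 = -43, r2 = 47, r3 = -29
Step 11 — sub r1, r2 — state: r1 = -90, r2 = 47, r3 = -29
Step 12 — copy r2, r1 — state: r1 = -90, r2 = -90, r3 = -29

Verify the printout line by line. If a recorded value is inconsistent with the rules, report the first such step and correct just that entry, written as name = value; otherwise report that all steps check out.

step 1: r3 = -(7) = -7 -> no discrepancy
step 2: r1 = -(3) = -3 -> same as recorded
step 3: r2 = 8 - -7 = 15 -> checks out
step 4: r1 = -3 -> checks out
step 5: r2 = 15 - -7 = 22 -> in agreement
step 6: r3 = -7 - 22 = -29 -> consistent with the printout
step 7: r1 = -3 - 22 = -25 -> checks out
step 8: r2 = 22 - -25 = 47 -> matches
step 9: r1 = -25 - 47 = -72 -> exactly as logged
step 10: r1 = -72 - -29 = -43 -> confirmed correct
step 11: r1 = -43 - 47 = -90 -> matches
step 12: r2 = -90 -> no discrepancy
All entries verified; no error found.

no error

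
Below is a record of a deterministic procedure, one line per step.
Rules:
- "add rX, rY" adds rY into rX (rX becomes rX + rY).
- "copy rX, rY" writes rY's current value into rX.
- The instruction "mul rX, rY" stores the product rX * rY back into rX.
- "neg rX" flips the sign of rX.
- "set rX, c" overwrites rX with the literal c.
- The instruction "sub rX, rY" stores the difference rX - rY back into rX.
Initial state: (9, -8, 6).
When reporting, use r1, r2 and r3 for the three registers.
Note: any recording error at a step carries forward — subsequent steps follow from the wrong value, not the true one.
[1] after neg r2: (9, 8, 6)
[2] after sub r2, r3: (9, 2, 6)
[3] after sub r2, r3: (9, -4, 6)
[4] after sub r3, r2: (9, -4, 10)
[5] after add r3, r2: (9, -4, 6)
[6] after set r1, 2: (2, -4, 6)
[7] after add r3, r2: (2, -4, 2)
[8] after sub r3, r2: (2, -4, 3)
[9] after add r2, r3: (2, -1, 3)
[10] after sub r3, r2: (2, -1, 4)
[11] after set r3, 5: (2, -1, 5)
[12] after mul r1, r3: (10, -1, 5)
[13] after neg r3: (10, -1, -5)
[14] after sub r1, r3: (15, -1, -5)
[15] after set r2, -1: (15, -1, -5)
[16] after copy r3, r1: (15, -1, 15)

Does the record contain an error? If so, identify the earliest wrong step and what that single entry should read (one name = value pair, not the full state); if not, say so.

step 1: r2 = -(-8) = 8 -> agrees with the record
step 2: r2 = 8 - 6 = 2 -> exactly as logged
step 3: r2 = 2 - 6 = -4 -> exactly as logged
step 4: r3 = 6 - -4 = 10 -> no discrepancy
step 5: r3 = 10 + -4 = 6 -> verified
step 6: r1 = 2 -> consistent with the record
step 7: r3 = 6 + -4 = 2 -> consistent with the record
step 8: r3 = 2 - -4 = 6 -> the entry is off here
First deviation found at step 8; the corrected entry is r3 = 6.

step 8, r3 = 6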